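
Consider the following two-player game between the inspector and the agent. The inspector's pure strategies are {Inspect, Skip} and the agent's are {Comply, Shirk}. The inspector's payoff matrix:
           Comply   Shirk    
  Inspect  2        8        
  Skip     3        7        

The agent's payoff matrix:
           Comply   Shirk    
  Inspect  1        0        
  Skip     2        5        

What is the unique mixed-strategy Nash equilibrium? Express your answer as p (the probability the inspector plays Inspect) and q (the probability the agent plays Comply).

p = 3/4, q = 1/2

In a mixed equilibrium the agent is indifferent between Comply and Shirk; this condition fixes p.
  the agent's payoff from Comply: p·1 + (1−p)·2 = -p + 2
  the agent's payoff from Shirk: p·0 + (1−p)·5 = -5p + 5
  -p + 2 = -5p + 5  ⇒  4p = 3  ⇒  p = 3/4.
In a mixed equilibrium the inspector is indifferent between Inspect and Skip; this condition fixes q.
  the inspector's expected payoff from Inspect: q·2 + (1−q)·8 = -6q + 8
  the inspector's expected payoff from Skip: q·3 + (1−q)·7 = -4q + 7
  -6q + 8 = -4q + 7  ⇒  -2q = -1  ⇒  q = 1/2.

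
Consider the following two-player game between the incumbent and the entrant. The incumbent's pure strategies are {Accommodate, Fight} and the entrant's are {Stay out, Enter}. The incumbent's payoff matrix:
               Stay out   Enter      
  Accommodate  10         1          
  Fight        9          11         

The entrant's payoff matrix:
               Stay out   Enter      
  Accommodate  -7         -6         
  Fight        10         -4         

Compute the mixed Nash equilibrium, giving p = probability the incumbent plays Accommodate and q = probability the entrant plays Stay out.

p = 14/15, q = 10/11

Set the entrant's expected payoff from Stay out equal to that from Enter:
  the entrant's expected payoff from Stay out: p·(-7) + (1−p)·10 = -17p + 10
  the entrant's expected payoff from Enter: p·(-6) + (1−p)·(-4) = -2p - 4
  -17p + 10 = -2p - 4  ⇒  -15p = -14  ⇒  p = 14/15.
The entrant's mix must leave the incumbent indifferent between Accommodate and Fight.
  the incumbent's payoff to Accommodate: q·10 + (1−q)·1 = 9q + 1
  the incumbent's payoff to Fight: q·9 + (1−q)·11 = -2q + 11
  9q + 1 = -2q + 11  ⇒  11q = 10  ⇒  q = 10/11.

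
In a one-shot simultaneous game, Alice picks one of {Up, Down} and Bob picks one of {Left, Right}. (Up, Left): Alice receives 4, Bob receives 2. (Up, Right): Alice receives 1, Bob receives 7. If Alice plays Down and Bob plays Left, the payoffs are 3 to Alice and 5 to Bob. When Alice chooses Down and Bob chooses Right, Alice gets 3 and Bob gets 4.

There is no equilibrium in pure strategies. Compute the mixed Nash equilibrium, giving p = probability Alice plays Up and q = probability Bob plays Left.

For Bob to be willing to mix, Bob must be indifferent between Left and Right, which pins down Alice's mix.
  Bob's expected payoff from Left: p·2 + (1−p)·5 = -3p + 5
  Bob's expected payoff from Right: p·7 + (1−p)·4 = 3p + 4
  -3p + 5 = 3p + 4  ⇒  -6p = -1  ⇒  p = 1/6.
For Alice to be willing to mix, Alice must be indifferent between Up and Down, which pins down Bob's mix.
  Alice's payoff from Up: q·4 + (1−q)·1 = 3q + 1
  Alice's payoff from Down: q·3 + (1−q)·3 = 3
  3q + 1 = 3  ⇒  3q = 2  ⇒  q = 2/3.

p = 1/6, q = 2/3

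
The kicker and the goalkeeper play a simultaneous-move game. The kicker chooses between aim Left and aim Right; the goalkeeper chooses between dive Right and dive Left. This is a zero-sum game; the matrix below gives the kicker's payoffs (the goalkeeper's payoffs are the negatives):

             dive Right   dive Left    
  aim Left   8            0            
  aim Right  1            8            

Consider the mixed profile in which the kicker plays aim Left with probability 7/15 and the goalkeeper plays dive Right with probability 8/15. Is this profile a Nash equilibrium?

Yes

Check the goalkeeper's indifference given the kicker's mix p = 7/15:
  payoff from dive Right = -64/15; payoff from dive Left = -64/15 — equal.
Check the kicker's indifference given the goalkeeper's mix q = 8/15:
  payoff from aim Left = 64/15; payoff from aim Right = 64/15 — equal.
Both players are indifferent, so neither can profitably deviate.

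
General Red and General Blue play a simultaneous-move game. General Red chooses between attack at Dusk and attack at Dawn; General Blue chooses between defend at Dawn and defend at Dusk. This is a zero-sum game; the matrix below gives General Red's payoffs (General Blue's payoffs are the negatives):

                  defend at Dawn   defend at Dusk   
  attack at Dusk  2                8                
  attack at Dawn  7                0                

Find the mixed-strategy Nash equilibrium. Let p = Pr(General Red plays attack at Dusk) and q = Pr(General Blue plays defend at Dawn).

p = 7/13, q = 8/13

Set General Blue's expected payoff from defend at Dawn equal to that from defend at Dusk:
  General Blue's expected payoff from defend at Dawn: p·(-2) + (1−p)·(-7) = 5p - 7
  General Blue's expected payoff from defend at Dusk: p·(-8) + (1−p)·0 = -8p
  5p - 7 = -8p  ⇒  13p = 7  ⇒  p = 7/13.
General Red's indifference between attack at Dusk and attack at Dawn determines General Blue's mixing probability q:
  General Red's expected payoff from attack at Dusk: q·2 + (1−q)·8 = -6q + 8
  General Red's expected payoff from attack at Dawn: q·7 + (1−q)·0 = 7q
  -6q + 8 = 7q  ⇒  -13q = -8  ⇒  q = 8/13.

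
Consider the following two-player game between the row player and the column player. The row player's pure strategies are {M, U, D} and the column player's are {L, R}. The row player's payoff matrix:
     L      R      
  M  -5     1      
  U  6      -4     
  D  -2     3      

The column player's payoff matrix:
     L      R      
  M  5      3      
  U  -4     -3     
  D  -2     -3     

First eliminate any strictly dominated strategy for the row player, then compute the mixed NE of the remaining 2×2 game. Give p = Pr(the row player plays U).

The row player's strategy M is strictly dominated by D: -2 > -5 and 3 > 1. Eliminate M.
For the column player to be willing to mix, the column player must be indifferent between L and R, which pins down the row player's mix.
  the column player's payoff from L: p·(-4) + (1−p)·(-2) = -2p - 2
  the column player's payoff from R: p·(-3) + (1−p)·(-3) = -3
  -2p - 2 = -3  ⇒  -2p = -1  ⇒  p = 1/2.

p = 1/2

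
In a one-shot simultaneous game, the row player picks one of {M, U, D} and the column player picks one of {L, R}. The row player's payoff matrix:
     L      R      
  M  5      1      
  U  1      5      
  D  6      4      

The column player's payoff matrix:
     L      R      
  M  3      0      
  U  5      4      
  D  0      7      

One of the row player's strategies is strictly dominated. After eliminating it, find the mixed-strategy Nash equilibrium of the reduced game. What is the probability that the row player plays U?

The row player's strategy M is strictly dominated by D: 6 > 5 and 4 > 1. Eliminate M.
Set the column player's expected payoff from L equal to that from R:
  the column player's payoff from L: p·5 + (1−p)·0 = 5p
  the column player's payoff from R: p·4 + (1−p)·7 = -3p + 7
  5p = -3p + 7  ⇒  8p = 7  ⇒  p = 7/8.

p = 7/8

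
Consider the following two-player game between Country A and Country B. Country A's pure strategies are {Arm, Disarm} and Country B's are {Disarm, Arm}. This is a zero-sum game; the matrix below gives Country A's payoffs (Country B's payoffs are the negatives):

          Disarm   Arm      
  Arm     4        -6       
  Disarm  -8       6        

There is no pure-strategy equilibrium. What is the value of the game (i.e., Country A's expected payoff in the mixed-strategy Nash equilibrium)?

For Country A to be willing to mix, Country A must be indifferent between Arm and Disarm, which pins down Country B's mix.
  Country A's expected payoff from Arm: q·4 + (1−q)·(-6) = 10q - 6
  Country A's expected payoff from Disarm: q·(-8) + (1−q)·6 = -14q + 6
  10q - 6 = -14q + 6  ⇒  24q = 12  ⇒  q = 1/2.
The value is Country A's expected payoff against this mix (using Arm): (1/2)·4 + (1/2)·(-6) = -1.

v = -1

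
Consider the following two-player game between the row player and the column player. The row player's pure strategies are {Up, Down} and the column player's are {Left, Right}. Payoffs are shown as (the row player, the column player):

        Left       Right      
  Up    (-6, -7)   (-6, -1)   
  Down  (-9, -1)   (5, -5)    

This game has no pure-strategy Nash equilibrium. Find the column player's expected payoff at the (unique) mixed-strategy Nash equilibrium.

-17/5

For the column player to be willing to mix, the column player must be indifferent between Left and Right, which pins down the row player's mix.
  the column player's expected payoff from Left: p·(-7) + (1−p)·(-1) = -6p - 1
  the column player's expected payoff from Right: p·(-1) + (1−p)·(-5) = 4p - 5
  -6p - 1 = 4p - 5  ⇒  -10p = -4  ⇒  p = 2/5.
At equilibrium the column player is indifferent across columns, so the column player's payoff equals the payoff from Left: (2/5)·(-7) + (3/5)·(-1) = -17/5.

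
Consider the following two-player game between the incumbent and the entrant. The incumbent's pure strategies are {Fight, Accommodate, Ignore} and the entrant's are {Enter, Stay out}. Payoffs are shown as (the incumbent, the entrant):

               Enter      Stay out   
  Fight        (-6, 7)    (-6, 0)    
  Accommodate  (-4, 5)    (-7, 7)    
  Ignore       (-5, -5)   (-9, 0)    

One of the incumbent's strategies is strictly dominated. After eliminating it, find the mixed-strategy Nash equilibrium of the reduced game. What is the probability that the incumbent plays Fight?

The incumbent's strategy Ignore is strictly dominated by Accommodate: -4 > -5 and -7 > -9. Eliminate Ignore.
The incumbent's mix must leave the entrant indifferent between Enter and Stay out.
  the entrant's payoff from Enter: p·7 + (1−p)·5 = 2p + 5
  the entrant's payoff from Stay out: p·0 + (1−p)·7 = -7p + 7
  2p + 5 = -7p + 7  ⇒  9p = 2  ⇒  p = 2/9.

p = 2/9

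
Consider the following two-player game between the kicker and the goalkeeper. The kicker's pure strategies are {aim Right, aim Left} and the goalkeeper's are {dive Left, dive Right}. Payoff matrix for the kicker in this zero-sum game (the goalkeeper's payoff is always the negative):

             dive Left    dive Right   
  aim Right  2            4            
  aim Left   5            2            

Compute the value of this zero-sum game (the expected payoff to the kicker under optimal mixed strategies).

v = 16/5

The goalkeeper's mix must leave the kicker indifferent between aim Right and aim Left.
  the kicker's payoff to aim Right: q·2 + (1−q)·4 = -2q + 4
  the kicker's payoff to aim Left: q·5 + (1−q)·2 = 3q + 2
  -2q + 4 = 3q + 2  ⇒  -5q = -2  ⇒  q = 2/5.
The value is the kicker's expected payoff against this mix (using aim Right): (2/5)·2 + (3/5)·4 = 16/5.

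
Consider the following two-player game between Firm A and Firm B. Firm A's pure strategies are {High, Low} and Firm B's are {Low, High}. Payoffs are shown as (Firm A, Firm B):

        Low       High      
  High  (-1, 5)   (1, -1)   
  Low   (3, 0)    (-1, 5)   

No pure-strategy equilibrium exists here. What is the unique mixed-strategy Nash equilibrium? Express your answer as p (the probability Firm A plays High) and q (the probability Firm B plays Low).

p = 5/11, q = 1/3

Set Firm B's expected payoff from Low equal to that from High:
  Firm B's payoff to Low: p·5 + (1−p)·0 = 5p
  Firm B's payoff to High: p·(-1) + (1−p)·5 = -6p + 5
  5p = -6p + 5  ⇒  11p = 5  ⇒  p = 5/11.
Firm B's mix must leave Firm A indifferent between High and Low.
  Firm A's payoff to High: q·(-1) + (1−q)·1 = -2q + 1
  Firm A's payoff to Low: q·3 + (1−q)·(-1) = 4q - 1
  -2q + 1 = 4q - 1  ⇒  -6q = -2  ⇒  q = 1/3.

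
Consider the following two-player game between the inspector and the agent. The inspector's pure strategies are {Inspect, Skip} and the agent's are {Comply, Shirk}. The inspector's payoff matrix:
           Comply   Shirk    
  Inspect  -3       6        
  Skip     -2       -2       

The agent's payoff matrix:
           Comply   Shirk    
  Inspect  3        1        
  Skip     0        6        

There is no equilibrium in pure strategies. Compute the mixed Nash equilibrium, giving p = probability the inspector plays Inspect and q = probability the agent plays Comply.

p = 3/4, q = 8/9

The inspector's mix must leave the agent indifferent between Comply and Shirk.
  the agent's payoff from Comply: p·3 + (1−p)·0 = 3p
  the agent's payoff from Shirk: p·1 + (1−p)·6 = -5p + 6
  3p = -5p + 6  ⇒  8p = 6  ⇒  p = 3/4.
Set the inspector's expected payoff from Inspect equal to that from Skip:
  the inspector's expected payoff from Inspect: q·(-3) + (1−q)·6 = -9q + 6
  the inspector's expected payoff from Skip: q·(-2) + (1−q)·(-2) = -2
  -9q + 6 = -2  ⇒  -9q = -8  ⇒  q = 8/9.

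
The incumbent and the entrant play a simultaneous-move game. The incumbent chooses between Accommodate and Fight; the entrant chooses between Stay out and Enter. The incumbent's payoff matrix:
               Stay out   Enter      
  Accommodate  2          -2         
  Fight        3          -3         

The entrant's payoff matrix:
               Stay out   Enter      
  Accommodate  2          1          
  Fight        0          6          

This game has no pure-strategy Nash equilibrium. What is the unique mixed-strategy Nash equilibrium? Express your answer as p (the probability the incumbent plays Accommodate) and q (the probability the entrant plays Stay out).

For the entrant to be willing to mix, the entrant must be indifferent between Stay out and Enter, which pins down the incumbent's mix.
  the entrant's expected payoff from Stay out: p·2 + (1−p)·0 = 2p
  the entrant's expected payoff from Enter: p·1 + (1−p)·6 = -5p + 6
  2p = -5p + 6  ⇒  7p = 6  ⇒  p = 6/7.
In a mixed equilibrium the incumbent is indifferent between Accommodate and Fight; this condition fixes q.
  the incumbent's payoff to Accommodate: q·2 + (1−q)·(-2) = 4q - 2
  the incumbent's payoff to Fight: q·3 + (1−q)·(-3) = 6q - 3
  4q - 2 = 6q - 3  ⇒  -2q = -1  ⇒  q = 1/2.

p = 6/7, q = 1/2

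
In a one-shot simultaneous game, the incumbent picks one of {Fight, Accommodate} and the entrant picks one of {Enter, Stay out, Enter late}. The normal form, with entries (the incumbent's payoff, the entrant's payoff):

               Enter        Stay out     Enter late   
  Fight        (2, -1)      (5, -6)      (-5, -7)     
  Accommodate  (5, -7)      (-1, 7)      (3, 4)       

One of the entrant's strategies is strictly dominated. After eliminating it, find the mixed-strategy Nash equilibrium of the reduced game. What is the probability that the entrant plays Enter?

The entrant's strategy Enter late is strictly dominated by Stay out: -6 > -7 and 7 > 4. Eliminate Enter late.
In a mixed equilibrium the incumbent is indifferent between Fight and Accommodate; this condition fixes q.
  the incumbent's expected payoff from Fight: q·2 + (1−q)·5 = -3q + 5
  the incumbent's expected payoff from Accommodate: q·5 + (1−q)·(-1) = 6q - 1
  -3q + 5 = 6q - 1  ⇒  -9q = -6  ⇒  q = 2/3.

q = 2/3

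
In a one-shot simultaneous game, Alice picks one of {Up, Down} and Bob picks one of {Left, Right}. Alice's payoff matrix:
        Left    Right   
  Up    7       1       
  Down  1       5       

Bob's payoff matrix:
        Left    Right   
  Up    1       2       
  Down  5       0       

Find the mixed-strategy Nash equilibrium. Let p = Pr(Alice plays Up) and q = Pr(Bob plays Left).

p = 5/6, q = 2/5

For Bob to be willing to mix, Bob must be indifferent between Left and Right, which pins down Alice's mix.
  Bob's expected payoff from Left: p·1 + (1−p)·5 = -4p + 5
  Bob's expected payoff from Right: p·2 + (1−p)·0 = 2p
  -4p + 5 = 2p  ⇒  -6p = -5  ⇒  p = 5/6.
For Alice to be willing to mix, Alice must be indifferent between Up and Down, which pins down Bob's mix.
  Alice's payoff from Up: q·7 + (1−q)·1 = 6q + 1
  Alice's payoff from Down: q·1 + (1−q)·5 = -4q + 5
  6q + 1 = -4q + 5  ⇒  10q = 4  ⇒  q = 2/5.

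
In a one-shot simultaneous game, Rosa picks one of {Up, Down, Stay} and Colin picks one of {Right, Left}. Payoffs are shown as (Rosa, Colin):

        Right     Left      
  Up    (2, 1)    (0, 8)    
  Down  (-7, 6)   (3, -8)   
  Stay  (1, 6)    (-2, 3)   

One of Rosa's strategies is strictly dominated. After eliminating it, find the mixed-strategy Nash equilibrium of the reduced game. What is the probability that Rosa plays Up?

Rosa's strategy Stay is strictly dominated by Up: 2 > 1 and 0 > -2. Eliminate Stay.
In a mixed equilibrium Colin is indifferent between Right and Left; this condition fixes p.
  Colin's payoff to Right: p·1 + (1−p)·6 = -5p + 6
  Colin's payoff to Left: p·8 + (1−p)·(-8) = 16p - 8
  -5p + 6 = 16p - 8  ⇒  -21p = -14  ⇒  p = 2/3.

p = 2/3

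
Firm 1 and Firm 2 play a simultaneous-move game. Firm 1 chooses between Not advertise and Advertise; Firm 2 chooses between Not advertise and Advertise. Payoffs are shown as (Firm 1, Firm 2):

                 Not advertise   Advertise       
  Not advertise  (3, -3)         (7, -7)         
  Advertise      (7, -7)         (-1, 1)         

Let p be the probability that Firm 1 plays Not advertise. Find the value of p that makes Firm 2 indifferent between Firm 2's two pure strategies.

For Firm 2 to be willing to mix, Firm 2 must be indifferent between Not advertise and Advertise, which pins down Firm 1's mix.
  Firm 2's payoff to Not advertise: p·(-3) + (1−p)·(-7) = 4p - 7
  Firm 2's payoff to Advertise: p·(-7) + (1−p)·1 = -8p + 1
  4p - 7 = -8p + 1  ⇒  12p = 8  ⇒  p = 2/3.

p = 2/3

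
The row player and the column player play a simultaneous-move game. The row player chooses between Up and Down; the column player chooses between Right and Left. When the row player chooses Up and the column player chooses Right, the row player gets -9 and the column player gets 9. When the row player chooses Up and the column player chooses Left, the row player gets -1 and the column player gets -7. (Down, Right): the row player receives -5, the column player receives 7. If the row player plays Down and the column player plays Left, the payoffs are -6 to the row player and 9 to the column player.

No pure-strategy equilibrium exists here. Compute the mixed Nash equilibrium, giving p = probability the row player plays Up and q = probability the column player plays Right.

The column player's indifference between Right and Left determines the row player's mixing probability p:
  the column player's payoff from Right: p·9 + (1−p)·7 = 2p + 7
  the column player's payoff from Left: p·(-7) + (1−p)·9 = -16p + 9
  2p + 7 = -16p + 9  ⇒  18p = 2  ⇒  p = 1/9.
For the row player to be willing to mix, the row player must be indifferent between Up and Down, which pins down the column player's mix.
  the row player's expected payoff from Up: q·(-9) + (1−q)·(-1) = -8q - 1
  the row player's expected payoff from Down: q·(-5) + (1−q)·(-6) = q - 6
  -8q - 1 = q - 6  ⇒  -9q = -5  ⇒  q = 5/9.

p = 1/9, q = 5/9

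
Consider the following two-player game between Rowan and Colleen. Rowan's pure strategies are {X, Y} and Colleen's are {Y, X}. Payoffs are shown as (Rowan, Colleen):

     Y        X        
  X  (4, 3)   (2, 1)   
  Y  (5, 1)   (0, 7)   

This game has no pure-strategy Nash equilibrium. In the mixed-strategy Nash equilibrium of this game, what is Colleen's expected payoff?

5/2

Rowan's mix must leave Colleen indifferent between Y and X.
  Colleen's payoff from Y: p·3 + (1−p)·1 = 2p + 1
  Colleen's payoff from X: p·1 + (1−p)·7 = -6p + 7
  2p + 1 = -6p + 7  ⇒  8p = 6  ⇒  p = 3/4.
At equilibrium Colleen is indifferent across columns, so Colleen's payoff equals the payoff from Y: (3/4)·3 + (1/4)·1 = 5/2.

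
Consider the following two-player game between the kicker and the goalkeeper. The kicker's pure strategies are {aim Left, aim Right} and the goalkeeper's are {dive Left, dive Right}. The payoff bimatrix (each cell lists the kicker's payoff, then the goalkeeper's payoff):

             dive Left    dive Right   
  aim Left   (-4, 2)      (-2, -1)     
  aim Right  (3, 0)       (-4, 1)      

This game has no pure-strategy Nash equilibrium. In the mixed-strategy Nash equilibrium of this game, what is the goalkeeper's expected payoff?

The goalkeeper's indifference between dive Left and dive Right determines the kicker's mixing probability p:
  the goalkeeper's payoff from dive Left: p·2 + (1−p)·0 = 2p
  the goalkeeper's payoff from dive Right: p·(-1) + (1−p)·1 = -2p + 1
  2p = -2p + 1  ⇒  4p = 1  ⇒  p = 1/4.
At equilibrium the goalkeeper is indifferent across columns, so the goalkeeper's payoff equals the payoff from dive Left: (1/4)·2 + (3/4)·0 = 1/2.

1/2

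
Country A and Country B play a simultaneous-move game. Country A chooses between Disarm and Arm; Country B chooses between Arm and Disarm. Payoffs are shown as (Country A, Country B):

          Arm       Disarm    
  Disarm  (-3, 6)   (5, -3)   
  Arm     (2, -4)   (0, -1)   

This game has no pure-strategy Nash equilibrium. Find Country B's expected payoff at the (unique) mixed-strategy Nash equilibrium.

-3/2

Country B's indifference between Arm and Disarm determines Country A's mixing probability p:
  Country B's payoff from Arm: p·6 + (1−p)·(-4) = 10p - 4
  Country B's payoff from Disarm: p·(-3) + (1−p)·(-1) = -2p - 1
  10p - 4 = -2p - 1  ⇒  12p = 3  ⇒  p = 1/4.
At equilibrium Country B is indifferent across columns, so Country B's payoff equals the payoff from Arm: (1/4)·6 + (3/4)·(-4) = -3/2.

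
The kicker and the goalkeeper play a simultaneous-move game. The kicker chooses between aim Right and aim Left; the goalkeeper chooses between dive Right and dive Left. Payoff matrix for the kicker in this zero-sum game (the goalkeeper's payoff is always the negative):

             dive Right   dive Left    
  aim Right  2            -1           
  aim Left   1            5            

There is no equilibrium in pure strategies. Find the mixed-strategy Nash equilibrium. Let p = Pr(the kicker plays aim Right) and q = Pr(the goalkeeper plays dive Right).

Set the goalkeeper's expected payoff from dive Right equal to that from dive Left:
  the goalkeeper's payoff to dive Right: p·(-2) + (1−p)·(-1) = -p - 1
  the goalkeeper's payoff to dive Left: p·1 + (1−p)·(-5) = 6p - 5
  -p - 1 = 6p - 5  ⇒  -7p = -4  ⇒  p = 4/7.
For the kicker to be willing to mix, the kicker must be indifferent between aim Right and aim Left, which pins down the goalkeeper's mix.
  the kicker's payoff from aim Right: q·2 + (1−q)·(-1) = 3q - 1
  the kicker's payoff from aim Left: q·1 + (1−q)·5 = -4q + 5
  3q - 1 = -4q + 5  ⇒  7q = 6  ⇒  q = 6/7.

p = 4/7, q = 6/7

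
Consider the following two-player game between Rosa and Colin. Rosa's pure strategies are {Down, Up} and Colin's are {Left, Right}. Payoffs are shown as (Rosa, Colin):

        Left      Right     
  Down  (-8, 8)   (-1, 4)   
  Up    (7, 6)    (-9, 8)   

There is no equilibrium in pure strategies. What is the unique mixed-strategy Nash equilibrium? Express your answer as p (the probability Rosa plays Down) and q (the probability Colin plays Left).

Colin's indifference between Left and Right determines Rosa's mixing probability p:
  Colin's payoff to Left: p·8 + (1−p)·6 = 2p + 6
  Colin's payoff to Right: p·4 + (1−p)·8 = -4p + 8
  2p + 6 = -4p + 8  ⇒  6p = 2  ⇒  p = 1/3.
For Rosa to be willing to mix, Rosa must be indifferent between Down and Up, which pins down Colin's mix.
  Rosa's expected payoff from Down: q·(-8) + (1−q)·(-1) = -7q - 1
  Rosa's expected payoff from Up: q·7 + (1−q)·(-9) = 16q - 9
  -7q - 1 = 16q - 9  ⇒  -23q = -8  ⇒  q = 8/23.

p = 1/3, q = 8/23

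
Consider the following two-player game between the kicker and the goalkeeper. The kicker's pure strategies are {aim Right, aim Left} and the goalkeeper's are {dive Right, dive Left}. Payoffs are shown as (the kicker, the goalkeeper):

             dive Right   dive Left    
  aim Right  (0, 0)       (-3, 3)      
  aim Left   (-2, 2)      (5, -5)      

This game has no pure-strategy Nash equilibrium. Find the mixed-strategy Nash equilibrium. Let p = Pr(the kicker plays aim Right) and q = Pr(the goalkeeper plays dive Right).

In a mixed equilibrium the goalkeeper is indifferent between dive Right and dive Left; this condition fixes p.
  the goalkeeper's expected payoff from dive Right: p·0 + (1−p)·2 = -2p + 2
  the goalkeeper's expected payoff from dive Left: p·3 + (1−p)·(-5) = 8p - 5
  -2p + 2 = 8p - 5  ⇒  -10p = -7  ⇒  p = 7/10.
The goalkeeper's mix must leave the kicker indifferent between aim Right and aim Left.
  the kicker's payoff from aim Right: q·0 + (1−q)·(-3) = 3q - 3
  the kicker's payoff from aim Left: q·(-2) + (1−q)·5 = -7q + 5
  3q - 3 = -7q + 5  ⇒  10q = 8  ⇒  q = 4/5.

p = 7/10, q = 4/5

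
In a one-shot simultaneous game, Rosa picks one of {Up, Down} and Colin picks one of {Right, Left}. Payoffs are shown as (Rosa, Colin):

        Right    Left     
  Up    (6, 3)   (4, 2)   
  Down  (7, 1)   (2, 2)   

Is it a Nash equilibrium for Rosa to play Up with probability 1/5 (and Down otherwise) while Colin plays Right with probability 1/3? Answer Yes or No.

No

Given Rosa's mix p = 1/5, Colin's payoff from Right is 7/5 but from Left is 2. Colin strictly prefers Left, so Colin would not mix.
So the proposed profile is not a Nash equilibrium.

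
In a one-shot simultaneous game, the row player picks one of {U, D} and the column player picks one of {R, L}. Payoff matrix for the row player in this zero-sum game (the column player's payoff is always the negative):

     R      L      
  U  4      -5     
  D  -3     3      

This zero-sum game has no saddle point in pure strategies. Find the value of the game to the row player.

v = -1/5

The row player's indifference between U and D determines the column player's mixing probability q:
  the row player's payoff from U: q·4 + (1−q)·(-5) = 9q - 5
  the row player's payoff from D: q·(-3) + (1−q)·3 = -6q + 3
  9q - 5 = -6q + 3  ⇒  15q = 8  ⇒  q = 8/15.
The value is the row player's expected payoff against this mix (using U): (8/15)·4 + (7/15)·(-5) = -1/5.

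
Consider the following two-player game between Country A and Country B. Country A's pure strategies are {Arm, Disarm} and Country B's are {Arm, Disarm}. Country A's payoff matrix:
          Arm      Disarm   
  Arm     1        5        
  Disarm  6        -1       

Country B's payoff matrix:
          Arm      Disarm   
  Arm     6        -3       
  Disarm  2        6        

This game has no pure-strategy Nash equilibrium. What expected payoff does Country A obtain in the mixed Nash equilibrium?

For Country A to be willing to mix, Country A must be indifferent between Arm and Disarm, which pins down Country B's mix.
  Country A's expected payoff from Arm: q·1 + (1−q)·5 = -4q + 5
  Country A's expected payoff from Disarm: q·6 + (1−q)·(-1) = 7q - 1
  -4q + 5 = 7q - 1  ⇒  -11q = -6  ⇒  q = 6/11.
At equilibrium Country A is indifferent across rows, so Country A's payoff equals the payoff from Arm: (6/11)·1 + (5/11)·5 = 31/11.

31/11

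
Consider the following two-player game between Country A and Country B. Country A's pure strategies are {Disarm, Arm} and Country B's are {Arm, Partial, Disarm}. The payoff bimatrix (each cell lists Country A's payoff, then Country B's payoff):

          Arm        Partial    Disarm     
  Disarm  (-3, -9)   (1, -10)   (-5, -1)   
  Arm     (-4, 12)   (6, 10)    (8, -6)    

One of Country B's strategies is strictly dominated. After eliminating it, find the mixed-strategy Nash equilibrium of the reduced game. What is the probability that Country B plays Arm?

Country B's strategy Partial is strictly dominated by Arm: -9 > -10 and 12 > 10. Eliminate Partial.
In a mixed equilibrium Country A is indifferent between Disarm and Arm; this condition fixes q.
  Country A's payoff to Disarm: q·(-3) + (1−q)·(-5) = 2q - 5
  Country A's payoff to Arm: q·(-4) + (1−q)·8 = -12q + 8
  2q - 5 = -12q + 8  ⇒  14q = 13  ⇒  q = 13/14.

q = 13/14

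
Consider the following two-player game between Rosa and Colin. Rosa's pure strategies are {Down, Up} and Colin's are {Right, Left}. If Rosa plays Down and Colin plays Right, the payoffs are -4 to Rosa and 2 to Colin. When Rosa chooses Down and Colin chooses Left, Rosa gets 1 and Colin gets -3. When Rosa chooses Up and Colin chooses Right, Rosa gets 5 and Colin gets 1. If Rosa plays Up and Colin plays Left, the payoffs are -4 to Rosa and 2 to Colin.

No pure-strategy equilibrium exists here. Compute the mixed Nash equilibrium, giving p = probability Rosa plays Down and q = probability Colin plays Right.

p = 1/6, q = 5/14

In a mixed equilibrium Colin is indifferent between Right and Left; this condition fixes p.
  Colin's expected payoff from Right: p·2 + (1−p)·1 = p + 1
  Colin's expected payoff from Left: p·(-3) + (1−p)·2 = -5p + 2
  p + 1 = -5p + 2  ⇒  6p = 1  ⇒  p = 1/6.
Rosa's indifference between Down and Up determines Colin's mixing probability q:
  Rosa's payoff to Down: q·(-4) + (1−q)·1 = -5q + 1
  Rosa's payoff to Up: q·5 + (1−q)·(-4) = 9q - 4
  -5q + 1 = 9q - 4  ⇒  -14q = -5  ⇒  q = 5/14.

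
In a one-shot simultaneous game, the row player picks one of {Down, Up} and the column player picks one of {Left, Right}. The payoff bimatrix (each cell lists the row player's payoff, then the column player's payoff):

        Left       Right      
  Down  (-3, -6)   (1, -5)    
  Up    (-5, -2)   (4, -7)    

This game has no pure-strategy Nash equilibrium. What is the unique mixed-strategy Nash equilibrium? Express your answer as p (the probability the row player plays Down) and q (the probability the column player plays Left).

p = 5/6, q = 3/5

The row player's mix must leave the column player indifferent between Left and Right.
  the column player's payoff from Left: p·(-6) + (1−p)·(-2) = -4p - 2
  the column player's payoff from Right: p·(-5) + (1−p)·(-7) = 2p - 7
  -4p - 2 = 2p - 7  ⇒  -6p = -5  ⇒  p = 5/6.
In a mixed equilibrium the row player is indifferent between Down and Up; this condition fixes q.
  the row player's payoff to Down: q·(-3) + (1−q)·1 = -4q + 1
  the row player's payoff to Up: q·(-5) + (1−q)·4 = -9q + 4
  -4q + 1 = -9q + 4  ⇒  5q = 3  ⇒  q = 3/5.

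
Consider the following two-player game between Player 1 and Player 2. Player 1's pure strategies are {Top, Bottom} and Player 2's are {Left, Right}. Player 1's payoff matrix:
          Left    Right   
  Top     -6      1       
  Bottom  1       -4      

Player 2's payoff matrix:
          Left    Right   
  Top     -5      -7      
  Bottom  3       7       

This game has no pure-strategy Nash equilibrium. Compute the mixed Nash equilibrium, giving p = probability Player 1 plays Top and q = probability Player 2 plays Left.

p = 2/3, q = 5/12

Set Player 2's expected payoff from Left equal to that from Right:
  Player 2's payoff to Left: p·(-5) + (1−p)·3 = -8p + 3
  Player 2's payoff to Right: p·(-7) + (1−p)·7 = -14p + 7
  -8p + 3 = -14p + 7  ⇒  6p = 4  ⇒  p = 2/3.
For Player 1 to be willing to mix, Player 1 must be indifferent between Top and Bottom, which pins down Player 2's mix.
  Player 1's payoff to Top: q·(-6) + (1−q)·1 = -7q + 1
  Player 1's payoff to Bottom: q·1 + (1−q)·(-4) = 5q - 4
  -7q + 1 = 5q - 4  ⇒  -12q = -5  ⇒  q = 5/12.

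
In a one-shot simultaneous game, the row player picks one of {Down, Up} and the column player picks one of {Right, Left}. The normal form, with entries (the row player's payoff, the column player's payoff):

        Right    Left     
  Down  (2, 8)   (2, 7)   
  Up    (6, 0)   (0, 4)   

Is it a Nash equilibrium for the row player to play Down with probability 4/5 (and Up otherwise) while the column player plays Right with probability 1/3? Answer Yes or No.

Check the column player's indifference given the row player's mix p = 4/5:
  payoff from Right = 32/5; payoff from Left = 32/5 — equal.
Check the row player's indifference given the column player's mix q = 1/3:
  payoff from Down = 2; payoff from Up = 2 — equal.
Both players are indifferent, so neither can profitably deviate.

Yes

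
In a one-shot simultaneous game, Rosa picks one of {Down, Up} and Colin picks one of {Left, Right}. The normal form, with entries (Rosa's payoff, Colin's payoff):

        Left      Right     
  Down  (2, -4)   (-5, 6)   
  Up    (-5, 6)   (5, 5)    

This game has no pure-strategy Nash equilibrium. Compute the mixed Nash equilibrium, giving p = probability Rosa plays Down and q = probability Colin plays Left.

For Colin to be willing to mix, Colin must be indifferent between Left and Right, which pins down Rosa's mix.
  Colin's payoff from Left: p·(-4) + (1−p)·6 = -10p + 6
  Colin's payoff from Right: p·6 + (1−p)·5 = p + 5
  -10p + 6 = p + 5  ⇒  -11p = -1  ⇒  p = 1/11.
For Rosa to be willing to mix, Rosa must be indifferent between Down and Up, which pins down Colin's mix.
  Rosa's payoff to Down: q·2 + (1−q)·(-5) = 7q - 5
  Rosa's payoff to Up: q·(-5) + (1−q)·5 = -10q + 5
  7q - 5 = -10q + 5  ⇒  17q = 10  ⇒  q = 10/17.

p = 1/11, q = 10/17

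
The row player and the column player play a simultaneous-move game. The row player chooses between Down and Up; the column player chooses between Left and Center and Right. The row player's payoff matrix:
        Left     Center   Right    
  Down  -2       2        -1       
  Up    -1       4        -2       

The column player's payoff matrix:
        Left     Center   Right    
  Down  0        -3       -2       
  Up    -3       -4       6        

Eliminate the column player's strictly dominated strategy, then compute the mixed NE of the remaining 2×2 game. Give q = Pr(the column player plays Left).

The column player's strategy Center is strictly dominated by Left: 0 > -3 and -3 > -4. Eliminate Center.
Set the row player's expected payoff from Down equal to that from Up:
  the row player's payoff to Down: q·(-2) + (1−q)·(-1) = -q - 1
  the row player's payoff to Up: q·(-1) + (1−q)·(-2) = q - 2
  -q - 1 = q - 2  ⇒  -2q = -1  ⇒  q = 1/2.

q = 1/2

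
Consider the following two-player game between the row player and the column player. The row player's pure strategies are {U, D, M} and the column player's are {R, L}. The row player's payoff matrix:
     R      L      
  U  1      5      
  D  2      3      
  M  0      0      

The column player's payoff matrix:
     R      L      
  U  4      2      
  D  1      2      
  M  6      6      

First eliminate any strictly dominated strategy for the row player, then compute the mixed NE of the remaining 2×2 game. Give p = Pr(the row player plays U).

The row player's strategy M is strictly dominated by D: 2 > 0 and 3 > 0. Eliminate M.
The column player's indifference between R and L determines the row player's mixing probability p:
  the column player's expected payoff from R: p·4 + (1−p)·1 = 3p + 1
  the column player's expected payoff from L: p·2 + (1−p)·2 = 2
  3p + 1 = 2  ⇒  3p = 1  ⇒  p = 1/3.

p = 1/3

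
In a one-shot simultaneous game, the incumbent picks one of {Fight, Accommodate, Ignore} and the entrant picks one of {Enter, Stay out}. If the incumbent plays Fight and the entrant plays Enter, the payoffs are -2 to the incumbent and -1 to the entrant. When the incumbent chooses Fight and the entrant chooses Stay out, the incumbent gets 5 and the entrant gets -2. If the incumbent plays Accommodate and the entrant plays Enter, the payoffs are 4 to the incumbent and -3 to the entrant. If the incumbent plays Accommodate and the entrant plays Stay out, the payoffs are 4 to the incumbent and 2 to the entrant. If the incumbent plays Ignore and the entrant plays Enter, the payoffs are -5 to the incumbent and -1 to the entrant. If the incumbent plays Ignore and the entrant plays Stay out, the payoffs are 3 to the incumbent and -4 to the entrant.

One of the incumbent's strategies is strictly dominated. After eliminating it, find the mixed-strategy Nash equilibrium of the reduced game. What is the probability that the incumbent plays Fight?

p = 5/6

The incumbent's strategy Ignore is strictly dominated by Fight: -2 > -5 and 5 > 3. Eliminate Ignore.
The incumbent's mix must leave the entrant indifferent between Enter and Stay out.
  the entrant's expected payoff from Enter: p·(-1) + (1−p)·(-3) = 2p - 3
  the entrant's expected payoff from Stay out: p·(-2) + (1−p)·2 = -4p + 2
  2p - 3 = -4p + 2  ⇒  6p = 5  ⇒  p = 5/6.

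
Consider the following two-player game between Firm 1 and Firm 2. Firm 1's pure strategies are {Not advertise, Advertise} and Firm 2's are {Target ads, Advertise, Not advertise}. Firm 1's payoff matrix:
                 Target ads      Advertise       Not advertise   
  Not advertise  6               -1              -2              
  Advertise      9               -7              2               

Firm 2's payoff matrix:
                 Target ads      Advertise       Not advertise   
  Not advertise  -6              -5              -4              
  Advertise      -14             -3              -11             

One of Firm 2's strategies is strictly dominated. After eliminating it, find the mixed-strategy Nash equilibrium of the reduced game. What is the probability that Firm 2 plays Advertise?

Firm 2's strategy Target ads is strictly dominated by Not advertise: -4 > -6 and -11 > -14. Eliminate Target ads.
In a mixed equilibrium Firm 1 is indifferent between Not advertise and Advertise; this condition fixes q.
  Firm 1's expected payoff from Not advertise: q·(-1) + (1−q)·(-2) = q - 2
  Firm 1's expected payoff from Advertise: q·(-7) + (1−q)·2 = -9q + 2
  q - 2 = -9q + 2  ⇒  10q = 4  ⇒  q = 2/5.

q = 2/5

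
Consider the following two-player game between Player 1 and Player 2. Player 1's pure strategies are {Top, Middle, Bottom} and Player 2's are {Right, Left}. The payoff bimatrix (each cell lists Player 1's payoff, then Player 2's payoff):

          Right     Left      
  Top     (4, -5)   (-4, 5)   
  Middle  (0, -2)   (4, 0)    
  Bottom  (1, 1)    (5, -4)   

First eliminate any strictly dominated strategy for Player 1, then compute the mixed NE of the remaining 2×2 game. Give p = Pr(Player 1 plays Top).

p = 1/3

Player 1's strategy Middle is strictly dominated by Bottom: 1 > 0 and 5 > 4. Eliminate Middle.
Player 1's mix must leave Player 2 indifferent between Right and Left.
  Player 2's expected payoff from Right: p·(-5) + (1−p)·1 = -6p + 1
  Player 2's expected payoff from Left: p·5 + (1−p)·(-4) = 9p - 4
  -6p + 1 = 9p - 4  ⇒  -15p = -5  ⇒  p = 1/3.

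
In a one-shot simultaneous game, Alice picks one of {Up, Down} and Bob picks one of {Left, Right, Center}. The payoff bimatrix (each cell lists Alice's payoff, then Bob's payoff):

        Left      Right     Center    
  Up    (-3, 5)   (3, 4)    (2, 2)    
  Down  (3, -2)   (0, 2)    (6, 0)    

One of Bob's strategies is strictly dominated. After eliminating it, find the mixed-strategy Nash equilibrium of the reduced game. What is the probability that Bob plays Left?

q = 1/3

Bob's strategy Center is strictly dominated by Right: 4 > 2 and 2 > 0. Eliminate Center.
Alice's indifference between Up and Down determines Bob's mixing probability q:
  Alice's payoff from Up: q·(-3) + (1−q)·3 = -6q + 3
  Alice's payoff from Down: q·3 + (1−q)·0 = 3q
  -6q + 3 = 3q  ⇒  -9q = -3  ⇒  q = 1/3.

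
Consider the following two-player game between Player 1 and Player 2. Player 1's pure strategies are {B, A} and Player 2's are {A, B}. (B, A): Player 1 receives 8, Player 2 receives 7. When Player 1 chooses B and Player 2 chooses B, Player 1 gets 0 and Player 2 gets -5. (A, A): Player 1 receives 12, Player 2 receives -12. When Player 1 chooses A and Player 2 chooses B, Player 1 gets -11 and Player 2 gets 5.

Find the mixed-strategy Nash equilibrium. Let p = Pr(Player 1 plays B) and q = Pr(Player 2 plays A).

p = 17/29, q = 11/15

Set Player 2's expected payoff from A equal to that from B:
  Player 2's payoff from A: p·7 + (1−p)·(-12) = 19p - 12
  Player 2's payoff from B: p·(-5) + (1−p)·5 = -10p + 5
  19p - 12 = -10p + 5  ⇒  29p = 17  ⇒  p = 17/29.
For Player 1 to be willing to mix, Player 1 must be indifferent between B and A, which pins down Player 2's mix.
  Player 1's payoff to B: q·8 + (1−q)·0 = 8q
  Player 1's payoff to A: q·12 + (1−q)·(-11) = 23q - 11
  8q = 23q - 11  ⇒  -15q = -11  ⇒  q = 11/15.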